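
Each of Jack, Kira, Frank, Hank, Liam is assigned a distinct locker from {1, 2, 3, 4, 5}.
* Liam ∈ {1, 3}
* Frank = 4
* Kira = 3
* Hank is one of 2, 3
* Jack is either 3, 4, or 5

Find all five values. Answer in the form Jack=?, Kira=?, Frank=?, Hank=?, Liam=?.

Jack=5, Kira=3, Frank=4, Hank=2, Liam=1

Kira's domain is down to {3}, so Kira = 3. Remove 3 from Jack, Hank, Liam.
That leaves Frank = 4. So Jack can't be 4.
That leaves Hank = 2.
Liam must be 1 (only option left).
That leaves Jack = 5.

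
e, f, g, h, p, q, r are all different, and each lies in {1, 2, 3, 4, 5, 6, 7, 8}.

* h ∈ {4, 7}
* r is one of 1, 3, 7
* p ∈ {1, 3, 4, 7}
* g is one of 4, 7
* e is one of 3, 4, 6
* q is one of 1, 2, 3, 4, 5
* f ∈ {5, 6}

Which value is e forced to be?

6

The 7 variables draw from only 7 values {1, 2, 3, 4, 5, 6, 7}, so each is used; only q can be 2, hence q = 2.
The 6 still-open variables draw from only 6 values {1, 3, 4, 5, 6, 7}, so each is used; only f can be 5, hence f = 5.
The 5 still-open variables draw from only 5 values {1, 3, 4, 6, 7}, so each is used; only e can be 6, hence e = 6.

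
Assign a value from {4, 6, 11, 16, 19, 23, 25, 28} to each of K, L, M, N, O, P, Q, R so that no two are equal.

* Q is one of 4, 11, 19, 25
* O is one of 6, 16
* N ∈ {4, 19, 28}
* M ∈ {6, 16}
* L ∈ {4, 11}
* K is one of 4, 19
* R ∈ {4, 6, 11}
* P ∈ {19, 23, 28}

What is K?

Among the 8 variables, 23 fits only P (and all 8 values in {4, 6, 11, 16, 19, 23, 25, 28} must be used), so P = 23.
Among the 7 still-open variables, 25 fits only Q (and all 7 values in {4, 6, 11, 16, 19, 25, 28} must be used), so Q = 25.
The 6 still-open variables draw from only 6 values {4, 6, 11, 16, 19, 28}, so each is used; only N can be 28, hence N = 28.
Among the 5 still-open variables, 19 fits only K (and all 5 values in {4, 6, 11, 16, 19} must be used), so K = 19.

19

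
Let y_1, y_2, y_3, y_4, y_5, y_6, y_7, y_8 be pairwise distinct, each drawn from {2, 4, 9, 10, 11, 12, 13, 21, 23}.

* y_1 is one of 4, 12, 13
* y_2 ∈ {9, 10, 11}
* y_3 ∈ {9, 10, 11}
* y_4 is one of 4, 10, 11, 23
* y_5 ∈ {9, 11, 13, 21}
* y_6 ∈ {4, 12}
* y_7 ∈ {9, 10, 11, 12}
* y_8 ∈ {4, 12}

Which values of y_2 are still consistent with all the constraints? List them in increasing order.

9, 10, 11

Among the 8 variables, 21 fits only y_5 (and all 8 values in {4, 9, 10, 11, 12, 13, 21, 23} must be used), so y_5 = 21.
Among the 7 still-open variables, 13 fits only y_1 (and all 7 values in {4, 9, 10, 11, 12, 13, 23} must be used), so y_1 = 13.
The 6 still-open variables draw from only 6 values {4, 9, 10, 11, 12, 23}, so each is used; only y_4 can be 23, hence y_4 = 23.
y_6 and y_8 between them cover only {4, 12} — a naked pair. Remove those values from y_7.
No further eliminations apply; y_2 can still be any of 9, 10, 11.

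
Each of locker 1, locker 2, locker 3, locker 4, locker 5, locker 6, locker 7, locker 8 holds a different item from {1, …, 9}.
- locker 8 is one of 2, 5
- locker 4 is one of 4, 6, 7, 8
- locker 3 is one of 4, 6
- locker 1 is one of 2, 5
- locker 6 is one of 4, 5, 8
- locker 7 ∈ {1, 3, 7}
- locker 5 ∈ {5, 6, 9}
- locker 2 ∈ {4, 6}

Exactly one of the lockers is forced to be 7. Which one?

locker 4

locker 1 and locker 8 between them cover only {2, 5} — a naked pair. Remove those values from locker 5, locker 6.
The 2 variables locker 2 and locker 3 are confined to {4, 6}, which locks those values in; drop them from locker 4, locker 5, locker 6.
locker 5 must be 9 (only option left).
locker 6's domain is down to {8}, so locker 6 = 8. Eliminate 8 elsewhere: locker 4.
So 7 goes to locker 4.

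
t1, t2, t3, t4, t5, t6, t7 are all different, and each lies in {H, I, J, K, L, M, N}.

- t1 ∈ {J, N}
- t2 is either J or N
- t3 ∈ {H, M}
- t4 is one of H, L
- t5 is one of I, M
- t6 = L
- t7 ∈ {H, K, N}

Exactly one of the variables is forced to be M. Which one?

t3

t6's domain is down to {L}, so t6 = L. Eliminate L elsewhere: t4.
That leaves t4 = H. Eliminate H elsewhere: t3, t7.
So M goes to t3.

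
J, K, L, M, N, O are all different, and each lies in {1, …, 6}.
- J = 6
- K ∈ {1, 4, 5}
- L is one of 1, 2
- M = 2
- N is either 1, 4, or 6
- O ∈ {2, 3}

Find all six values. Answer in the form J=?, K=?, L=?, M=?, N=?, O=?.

J's domain is down to {6}, so J = 6. Strike 6 from N.
That leaves M = 2. Strike 2 from L, O.
That leaves O = 3.
L has just one choice, so L = 1. Remove 1 from K, N.
That leaves N = 4. So K can't be 4.
K's domain is down to {5}, so K = 5.

J=6, K=5, L=1, M=2, N=4, O=3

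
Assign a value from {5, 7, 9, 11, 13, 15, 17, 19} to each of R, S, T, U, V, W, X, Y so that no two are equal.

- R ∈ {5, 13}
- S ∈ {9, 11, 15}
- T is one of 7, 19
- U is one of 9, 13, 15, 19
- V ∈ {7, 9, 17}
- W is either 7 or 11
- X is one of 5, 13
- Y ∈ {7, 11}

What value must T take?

The 8 variables together cover exactly {5, 7, 9, 11, 13, 15, 17, 19} — 8 values for 8 variables — and 17 appears only in V's list, so V = 17.
R and X between them cover only {5, 13} — a naked pair. Remove those values from U.
The 2 variables W and Y are confined to {7, 11}, which locks those values in; drop them from S, T.
So T = 19.

19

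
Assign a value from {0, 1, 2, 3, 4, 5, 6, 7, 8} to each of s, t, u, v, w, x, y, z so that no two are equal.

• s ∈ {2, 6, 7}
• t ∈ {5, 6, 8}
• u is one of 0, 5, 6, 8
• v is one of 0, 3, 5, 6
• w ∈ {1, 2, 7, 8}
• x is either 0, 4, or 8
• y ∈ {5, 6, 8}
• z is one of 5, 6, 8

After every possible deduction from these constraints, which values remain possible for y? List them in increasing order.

t, y, z between them cover only {5, 6, 8} — a naked triple. Remove those values from s, u, v, w, x.
u must be 0 (only option left). Eliminate 0 elsewhere: v, x.
v must be 3 (only option left).
x's domain is down to {4}, so x = 4.
No further eliminations apply; y can still be any of 5, 6, 8.

5, 6, 8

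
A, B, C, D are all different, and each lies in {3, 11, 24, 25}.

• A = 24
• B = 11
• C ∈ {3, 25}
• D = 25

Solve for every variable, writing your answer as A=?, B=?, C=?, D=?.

A=24, B=11, C=3, D=25

A must be 24 (only option left).
B's domain is down to {11}, so B = 11.
That leaves D = 25. Remove 25 from C.
C's domain is down to {3}, so C = 3.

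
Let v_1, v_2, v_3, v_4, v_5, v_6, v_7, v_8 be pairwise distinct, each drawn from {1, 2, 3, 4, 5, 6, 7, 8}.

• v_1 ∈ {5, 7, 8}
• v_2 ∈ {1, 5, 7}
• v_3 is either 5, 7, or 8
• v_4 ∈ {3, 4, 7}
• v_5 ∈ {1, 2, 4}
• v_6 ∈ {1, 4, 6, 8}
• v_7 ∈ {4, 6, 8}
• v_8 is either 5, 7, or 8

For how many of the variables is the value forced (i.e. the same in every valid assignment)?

3

The 8 variables together cover exactly {1, 2, 3, 4, 5, 6, 7, 8} — 8 values for 8 variables — and 2 appears only in v_5's list, so v_5 = 2.
The 7 still-open variables draw from only 7 values {1, 3, 4, 5, 6, 7, 8}, so each is used; only v_4 can be 3, hence v_4 = 3.
v_1, v_3, v_8 between them cover only {5, 7, 8} — a naked triple. Remove those values from v_2, v_6, v_7.
v_2's domain is down to {1}, so v_2 = 1. Eliminate 1 elsewhere: v_6.
Determined: v_2=1, v_4=3, v_5=2. The other variables each still have more than one consistent value. That makes 3.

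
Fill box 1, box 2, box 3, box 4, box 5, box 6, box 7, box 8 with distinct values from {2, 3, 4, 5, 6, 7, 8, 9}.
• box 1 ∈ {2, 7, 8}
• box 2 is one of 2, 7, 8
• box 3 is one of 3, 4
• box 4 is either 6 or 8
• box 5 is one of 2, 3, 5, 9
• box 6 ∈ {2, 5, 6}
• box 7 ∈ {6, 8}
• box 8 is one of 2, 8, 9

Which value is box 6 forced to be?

Among the 8 variables, 4 fits only box 3 (and all 8 values in {2, 3, 4, 5, 6, 7, 8, 9} must be used), so box 3 = 4.
The 7 still-open variables together cover exactly {2, 3, 5, 6, 7, 8, 9} — 7 values for 7 variables — and 3 appears only in box 5's list, so box 5 = 3.
Among the 6 still-open variables, 5 fits only box 6 (and all 6 values in {2, 5, 6, 7, 8, 9} must be used), so box 6 = 5.

5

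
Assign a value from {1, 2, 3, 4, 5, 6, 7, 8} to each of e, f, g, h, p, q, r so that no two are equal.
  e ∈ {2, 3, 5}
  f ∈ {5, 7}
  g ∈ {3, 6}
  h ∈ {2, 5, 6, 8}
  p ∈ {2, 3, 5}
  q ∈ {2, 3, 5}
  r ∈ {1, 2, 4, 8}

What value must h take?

The 3 variables e, p, q are confined to {2, 3, 5}, which locks those values in; drop them from f, g, h, r.
f's domain is down to {7}, so f = 7.
g must be 6 (only option left). Eliminate 6 elsewhere: h.
So h = 8.

8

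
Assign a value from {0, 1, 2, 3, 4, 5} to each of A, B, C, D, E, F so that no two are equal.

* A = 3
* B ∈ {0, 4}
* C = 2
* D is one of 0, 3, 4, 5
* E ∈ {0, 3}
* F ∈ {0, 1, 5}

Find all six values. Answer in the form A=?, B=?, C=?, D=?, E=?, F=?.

A=3, B=4, C=2, D=5, E=0, F=1

A has just one choice, so A = 3. So D, E can't be 3.
That leaves C = 2.
E has just one choice, so E = 0. Remove 0 from B, D, F.
B must be 4 (only option left). Remove 4 from D.
That leaves D = 5. Remove 5 from F.
F's domain is down to {1}, so F = 1.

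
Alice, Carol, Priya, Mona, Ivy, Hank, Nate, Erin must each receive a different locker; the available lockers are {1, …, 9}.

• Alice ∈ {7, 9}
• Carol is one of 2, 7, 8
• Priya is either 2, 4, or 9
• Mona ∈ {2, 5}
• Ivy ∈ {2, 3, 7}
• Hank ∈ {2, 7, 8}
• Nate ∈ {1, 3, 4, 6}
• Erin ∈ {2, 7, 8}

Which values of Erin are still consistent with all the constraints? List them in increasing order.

2, 7, 8

The 3 variables Carol, Hank, Erin are confined to {2, 7, 8}, which locks those values in; drop them from Alice, Priya, Mona, Ivy.
Alice has just one choice, so Alice = 9. Eliminate 9 elsewhere: Priya.
That leaves Priya = 4. So Nate can't be 4.
Mona must be 5 (only option left).
Ivy has just one choice, so Ivy = 3. Eliminate 3 elsewhere: Nate.
No further eliminations apply; Erin can still be any of 2, 7, 8.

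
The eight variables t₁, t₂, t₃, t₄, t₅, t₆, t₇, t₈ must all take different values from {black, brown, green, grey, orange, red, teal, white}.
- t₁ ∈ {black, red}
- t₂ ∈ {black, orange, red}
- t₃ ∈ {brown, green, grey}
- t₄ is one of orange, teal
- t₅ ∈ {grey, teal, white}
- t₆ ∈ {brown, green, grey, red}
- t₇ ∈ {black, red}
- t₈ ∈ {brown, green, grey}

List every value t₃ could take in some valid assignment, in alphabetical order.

brown, green, grey

The 8 variables draw from only 8 values {black, brown, green, grey, orange, red, teal, white}, so each is used; only t₅ can be white, hence t₅ = white.
Among the 7 still-open variables, teal fits only t₄ (and all 7 values in {black, brown, green, grey, orange, red, teal} must be used), so t₄ = teal.
The 6 still-open variables together cover exactly {black, brown, green, grey, orange, red} — 6 values for 6 variables — and orange appears only in t₂'s list, so t₂ = orange.
The 2 variables t₁ and t₇ are confined to {black, red}, which locks those values in; drop them from t₆.
No further eliminations apply; t₃ can still be any of brown, green, grey.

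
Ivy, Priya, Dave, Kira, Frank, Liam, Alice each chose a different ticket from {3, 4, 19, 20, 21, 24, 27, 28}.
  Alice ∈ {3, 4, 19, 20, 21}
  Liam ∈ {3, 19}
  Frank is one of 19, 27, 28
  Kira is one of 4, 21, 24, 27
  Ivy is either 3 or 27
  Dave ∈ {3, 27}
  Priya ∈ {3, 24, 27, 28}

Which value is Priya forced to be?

The 2 variables Ivy and Dave are confined to {3, 27}, which locks those values in; drop them from Priya, Kira, Frank, Liam, Alice.
That leaves Liam = 19. So Frank, Alice can't be 19.
That leaves Frank = 28. So Priya can't be 28.
So Priya = 24.

24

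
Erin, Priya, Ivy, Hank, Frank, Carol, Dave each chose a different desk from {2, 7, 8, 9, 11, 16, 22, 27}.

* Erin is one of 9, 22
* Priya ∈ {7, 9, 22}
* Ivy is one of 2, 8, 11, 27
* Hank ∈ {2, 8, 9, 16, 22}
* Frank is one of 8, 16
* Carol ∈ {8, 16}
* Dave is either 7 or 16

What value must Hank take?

Frank and Carol share exactly the 2 values {8, 16}; by pigeonhole those values go to them, so strike 8, 16 from Ivy, Hank, Dave.
Dave has just one choice, so Dave = 7. So Priya can't be 7.
Erin and Priya share exactly the 2 values {9, 22}; by pigeonhole those values go to them, so strike 9, 22 from Hank.
So Hank = 2.

2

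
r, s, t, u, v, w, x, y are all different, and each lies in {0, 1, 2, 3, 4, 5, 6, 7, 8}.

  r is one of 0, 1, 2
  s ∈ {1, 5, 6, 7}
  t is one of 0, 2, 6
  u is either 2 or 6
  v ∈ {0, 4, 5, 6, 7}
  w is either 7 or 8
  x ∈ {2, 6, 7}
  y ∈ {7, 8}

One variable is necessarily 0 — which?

The 8 variables draw from only 8 values {0, 1, 2, 4, 5, 6, 7, 8}, so each is used; only v can be 4, hence v = 4.
The 7 still-open variables together cover exactly {0, 1, 2, 5, 6, 7, 8} — 7 values for 7 variables — and 5 appears only in s's list, so s = 5.
Among the 6 still-open variables, 1 fits only r (and all 6 values in {0, 1, 2, 6, 7, 8} must be used), so r = 1.
The 5 still-open variables draw from only 5 values {0, 2, 6, 7, 8}, so each is used; only t can be 0, hence t = 0.

t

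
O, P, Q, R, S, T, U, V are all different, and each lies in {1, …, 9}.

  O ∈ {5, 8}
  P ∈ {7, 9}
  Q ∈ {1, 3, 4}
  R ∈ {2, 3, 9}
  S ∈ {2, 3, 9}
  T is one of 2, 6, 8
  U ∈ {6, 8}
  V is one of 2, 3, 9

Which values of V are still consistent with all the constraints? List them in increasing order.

The 3 variables R, S, V are confined to {2, 3, 9}, which locks those values in; drop them from P, Q, T.
P has just one choice, so P = 7.
T and U between them cover only {6, 8} — a naked pair. Remove those values from O.
That leaves O = 5.
No further eliminations apply; V can still be any of 2, 3, 9.

2, 3, 9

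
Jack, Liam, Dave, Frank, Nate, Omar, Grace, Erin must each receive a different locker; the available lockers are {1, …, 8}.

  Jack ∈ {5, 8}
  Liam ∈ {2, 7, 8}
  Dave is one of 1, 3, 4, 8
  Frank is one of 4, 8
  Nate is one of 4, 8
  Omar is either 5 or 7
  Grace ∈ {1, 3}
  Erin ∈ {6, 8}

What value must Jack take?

5

The 8 variables together cover exactly {1, 2, 3, 4, 5, 6, 7, 8} — 8 values for 8 variables — and 2 appears only in Liam's list, so Liam = 2.
Among the 7 still-open variables, 6 fits only Erin (and all 7 values in {1, 3, 4, 5, 6, 7, 8} must be used), so Erin = 6.
Among the 6 still-open variables, 7 fits only Omar (and all 6 values in {1, 3, 4, 5, 7, 8} must be used), so Omar = 7.
Among the 5 still-open variables, 5 fits only Jack (and all 5 values in {1, 3, 4, 5, 8} must be used), so Jack = 5.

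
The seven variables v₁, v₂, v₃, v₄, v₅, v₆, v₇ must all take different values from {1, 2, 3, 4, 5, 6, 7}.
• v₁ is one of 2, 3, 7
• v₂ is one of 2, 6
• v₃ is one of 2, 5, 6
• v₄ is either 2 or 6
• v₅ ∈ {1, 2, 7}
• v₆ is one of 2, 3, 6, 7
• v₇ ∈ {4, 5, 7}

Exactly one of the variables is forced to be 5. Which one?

The 7 variables draw from only 7 values {1, 2, 3, 4, 5, 6, 7}, so each is used; only v₅ can be 1, hence v₅ = 1.
The 6 still-open variables draw from only 6 values {2, 3, 4, 5, 6, 7}, so each is used; only v₇ can be 4, hence v₇ = 4.
Among the 5 still-open variables, 5 fits only v₃ (and all 5 values in {2, 3, 5, 6, 7} must be used), so v₃ = 5.

v₃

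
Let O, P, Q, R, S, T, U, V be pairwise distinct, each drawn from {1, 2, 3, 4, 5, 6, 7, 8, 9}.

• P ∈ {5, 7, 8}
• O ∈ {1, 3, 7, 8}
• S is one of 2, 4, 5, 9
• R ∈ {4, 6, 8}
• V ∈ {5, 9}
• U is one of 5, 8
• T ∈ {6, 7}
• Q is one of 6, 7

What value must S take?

Q and T share exactly the 2 values {6, 7}; by pigeonhole those values go to them, so strike 6, 7 from O, P, R.
P and U share exactly the 2 values {5, 8}; by pigeonhole those values go to them, so strike 5, 8 from O, R, S, V.
That leaves R = 4. Eliminate 4 elsewhere: S.
V must be 9 (only option left). Strike 9 from S.
So S = 2.

2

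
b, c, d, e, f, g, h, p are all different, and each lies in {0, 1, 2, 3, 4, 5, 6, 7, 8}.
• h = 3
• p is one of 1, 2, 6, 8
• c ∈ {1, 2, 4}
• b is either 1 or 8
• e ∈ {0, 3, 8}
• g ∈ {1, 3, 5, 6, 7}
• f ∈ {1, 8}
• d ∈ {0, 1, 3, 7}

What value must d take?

h's domain is down to {3}, so h = 3. So d, e, g can't be 3.
The 2 variables b and f are confined to {1, 8}, which locks those values in; drop them from c, d, e, g, p.
e must be 0 (only option left). Strike 0 from d.
So d = 7.

7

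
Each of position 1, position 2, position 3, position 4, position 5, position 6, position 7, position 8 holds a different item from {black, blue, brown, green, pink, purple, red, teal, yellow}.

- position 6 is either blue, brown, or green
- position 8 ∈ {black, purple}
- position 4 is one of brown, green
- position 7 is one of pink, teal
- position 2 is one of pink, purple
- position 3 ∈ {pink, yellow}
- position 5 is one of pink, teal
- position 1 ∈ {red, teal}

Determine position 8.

black

position 5 and position 7 share exactly the 2 values {pink, teal}; by pigeonhole those values go to them, so strike pink, teal from position 1, position 2, position 3.
That leaves position 1 = red.
position 2 has just one choice, so position 2 = purple. Strike purple from position 8.
So position 8 = black.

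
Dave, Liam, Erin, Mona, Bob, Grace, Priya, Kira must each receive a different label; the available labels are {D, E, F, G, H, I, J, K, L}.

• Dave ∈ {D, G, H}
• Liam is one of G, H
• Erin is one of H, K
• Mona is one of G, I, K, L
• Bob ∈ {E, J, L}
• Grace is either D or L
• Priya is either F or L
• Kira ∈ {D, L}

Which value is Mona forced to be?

Grace and Kira share exactly the 2 values {D, L}; by pigeonhole those values go to them, so strike D, L from Dave, Mona, Bob, Priya.
Priya's domain is down to {F}, so Priya = F.
The 2 variables Dave and Liam are confined to {G, H}, which locks those values in; drop them from Erin, Mona.
That leaves Erin = K. Strike K from Mona.
So Mona = I.

I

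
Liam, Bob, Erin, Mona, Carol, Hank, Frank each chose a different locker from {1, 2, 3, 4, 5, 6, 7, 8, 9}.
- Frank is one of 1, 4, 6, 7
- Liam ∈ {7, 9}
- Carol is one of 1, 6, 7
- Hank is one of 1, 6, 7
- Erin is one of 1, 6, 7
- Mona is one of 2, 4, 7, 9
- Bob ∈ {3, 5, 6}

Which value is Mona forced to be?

2

The 3 variables Erin, Carol, Hank are confined to {1, 6, 7}, which locks those values in; drop them from Liam, Bob, Mona, Frank.
Liam's domain is down to {9}, so Liam = 9. So Mona can't be 9.
That leaves Frank = 4. So Mona can't be 4.
So Mona = 2.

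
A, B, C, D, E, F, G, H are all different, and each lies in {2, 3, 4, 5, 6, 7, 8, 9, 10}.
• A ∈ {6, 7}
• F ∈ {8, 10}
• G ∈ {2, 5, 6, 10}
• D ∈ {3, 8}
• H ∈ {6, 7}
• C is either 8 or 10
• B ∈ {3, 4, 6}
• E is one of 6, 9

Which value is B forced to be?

The 2 variables A and H are confined to {6, 7}, which locks those values in; drop them from B, E, G.
E has just one choice, so E = 9.
The 2 variables C and F are confined to {8, 10}, which locks those values in; drop them from D, G.
D has just one choice, so D = 3. Remove 3 from B.
So B = 4.

4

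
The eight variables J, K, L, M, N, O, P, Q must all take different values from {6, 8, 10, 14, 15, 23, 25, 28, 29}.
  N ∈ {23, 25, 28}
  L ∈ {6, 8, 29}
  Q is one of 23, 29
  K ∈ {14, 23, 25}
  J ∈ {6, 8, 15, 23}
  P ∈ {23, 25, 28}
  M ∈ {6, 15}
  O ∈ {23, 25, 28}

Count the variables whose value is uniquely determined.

The 8 variables together cover exactly {6, 8, 14, 15, 23, 25, 28, 29} — 8 values for 8 variables — and 14 appears only in K's list, so K = 14.
The 3 variables N, O, P are confined to {23, 25, 28}, which locks those values in; drop them from J, Q.
Q's domain is down to {29}, so Q = 29. Eliminate 29 elsewhere: L.
Determined: K=14, Q=29. The other variables each still have more than one consistent value. That makes 2.

2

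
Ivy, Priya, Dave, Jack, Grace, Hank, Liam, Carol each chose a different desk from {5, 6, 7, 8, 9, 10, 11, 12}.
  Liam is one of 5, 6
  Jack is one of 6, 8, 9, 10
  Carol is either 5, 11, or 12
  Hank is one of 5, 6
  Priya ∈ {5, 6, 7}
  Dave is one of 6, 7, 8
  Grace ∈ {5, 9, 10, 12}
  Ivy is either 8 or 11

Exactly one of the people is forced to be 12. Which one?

Carol

Hank and Liam between them cover only {5, 6} — a naked pair. Remove those values from Priya, Dave, Jack, Grace, Carol.
Priya's domain is down to {7}, so Priya = 7. Remove 7 from Dave.
Dave must be 8 (only option left). Remove 8 from Ivy, Jack.
Ivy's domain is down to {11}, so Ivy = 11. So Carol can't be 11.
So 12 goes to Carol.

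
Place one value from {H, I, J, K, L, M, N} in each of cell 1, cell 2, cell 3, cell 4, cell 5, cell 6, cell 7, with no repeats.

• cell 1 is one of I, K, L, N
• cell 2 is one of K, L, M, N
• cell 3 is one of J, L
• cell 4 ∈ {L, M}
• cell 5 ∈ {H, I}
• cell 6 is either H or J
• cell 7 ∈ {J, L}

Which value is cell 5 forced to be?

I

The 2 variables cell 3 and cell 7 are confined to {J, L}, which locks those values in; drop them from cell 1, cell 2, cell 4, cell 6.
cell 4 must be M (only option left). Remove M from cell 2.
cell 6 has just one choice, so cell 6 = H. So cell 5 can't be H.
So cell 5 = I.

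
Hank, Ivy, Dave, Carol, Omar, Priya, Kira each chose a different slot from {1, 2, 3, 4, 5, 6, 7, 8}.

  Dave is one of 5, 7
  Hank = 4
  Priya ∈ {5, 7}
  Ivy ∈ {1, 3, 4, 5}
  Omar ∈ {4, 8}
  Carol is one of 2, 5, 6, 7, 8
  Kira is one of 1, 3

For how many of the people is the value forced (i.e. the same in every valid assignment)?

2

Hank must be 4 (only option left). Remove 4 from Ivy, Omar.
Omar's domain is down to {8}, so Omar = 8. Strike 8 from Carol.
Dave and Priya share exactly the 2 values {5, 7}; by pigeonhole those values go to them, so strike 5, 7 from Ivy, Carol.
Determined: Hank=4, Omar=8. The other people each still have more than one consistent value. That makes 2.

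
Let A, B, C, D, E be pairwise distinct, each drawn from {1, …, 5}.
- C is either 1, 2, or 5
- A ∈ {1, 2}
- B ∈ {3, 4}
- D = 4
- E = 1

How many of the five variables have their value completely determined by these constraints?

D must be 4 (only option left). Strike 4 from B.
E has just one choice, so E = 1. Eliminate 1 elsewhere: A, C.
That leaves A = 2. Strike 2 from C.
B's domain is down to {3}, so B = 3.
C's domain is down to {5}, so C = 5.
Every variable is fixed: A=2, B=3, C=5, D=4, E=1. That makes 5.

5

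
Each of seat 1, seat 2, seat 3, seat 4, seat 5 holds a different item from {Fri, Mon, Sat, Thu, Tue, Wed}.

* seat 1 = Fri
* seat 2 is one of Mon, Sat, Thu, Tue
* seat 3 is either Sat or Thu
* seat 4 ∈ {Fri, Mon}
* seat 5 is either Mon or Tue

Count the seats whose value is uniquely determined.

3

seat 1's domain is down to {Fri}, so seat 1 = Fri. Eliminate Fri elsewhere: seat 4.
That leaves seat 4 = Mon. So seat 2, seat 5 can't be Mon.
seat 5 has just one choice, so seat 5 = Tue. So seat 2 can't be Tue.
Determined: seat 1=Fri, seat 4=Mon, seat 5=Tue. The other seats each still have more than one consistent value. That makes 3.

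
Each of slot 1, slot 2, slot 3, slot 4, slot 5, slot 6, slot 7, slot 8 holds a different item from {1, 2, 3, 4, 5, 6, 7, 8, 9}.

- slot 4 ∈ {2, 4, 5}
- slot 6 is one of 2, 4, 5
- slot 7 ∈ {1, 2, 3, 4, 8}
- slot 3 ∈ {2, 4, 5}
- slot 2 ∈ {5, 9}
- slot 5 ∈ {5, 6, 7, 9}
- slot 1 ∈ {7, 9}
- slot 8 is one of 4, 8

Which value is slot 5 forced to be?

6

slot 3, slot 4, slot 6 between them cover only {2, 4, 5} — a naked triple. Remove those values from slot 2, slot 5, slot 7, slot 8.
That leaves slot 2 = 9. Eliminate 9 elsewhere: slot 1, slot 5.
That leaves slot 8 = 8. Strike 8 from slot 7.
That leaves slot 1 = 7. So slot 5 can't be 7.
So slot 5 = 6.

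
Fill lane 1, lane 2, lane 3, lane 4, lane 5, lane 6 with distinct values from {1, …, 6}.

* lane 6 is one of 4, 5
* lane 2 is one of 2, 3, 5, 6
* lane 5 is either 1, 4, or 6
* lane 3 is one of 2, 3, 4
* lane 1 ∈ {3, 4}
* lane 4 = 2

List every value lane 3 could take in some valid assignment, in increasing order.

lane 4 must be 2 (only option left). Remove 2 from lane 2, lane 3.
Among the 5 still-open variables, 1 fits only lane 5 (and all 5 values in {1, 3, 4, 5, 6} must be used), so lane 5 = 1.
The 4 still-open variables draw from only 4 values {3, 4, 5, 6}, so each is used; only lane 2 can be 6, hence lane 2 = 6.
Among the 3 still-open variables, 5 fits only lane 6 (and all 3 values in {3, 4, 5} must be used), so lane 6 = 5.
No further eliminations apply; lane 3 can still be any of 3, 4.

3, 4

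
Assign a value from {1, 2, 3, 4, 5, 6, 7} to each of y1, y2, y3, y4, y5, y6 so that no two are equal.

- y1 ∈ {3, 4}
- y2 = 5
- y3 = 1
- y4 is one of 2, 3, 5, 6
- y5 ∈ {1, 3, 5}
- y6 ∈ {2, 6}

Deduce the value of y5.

3

y2 must be 5 (only option left). Strike 5 from y4, y5.
y3 has just one choice, so y3 = 1. Strike 1 from y5.
So y5 = 3.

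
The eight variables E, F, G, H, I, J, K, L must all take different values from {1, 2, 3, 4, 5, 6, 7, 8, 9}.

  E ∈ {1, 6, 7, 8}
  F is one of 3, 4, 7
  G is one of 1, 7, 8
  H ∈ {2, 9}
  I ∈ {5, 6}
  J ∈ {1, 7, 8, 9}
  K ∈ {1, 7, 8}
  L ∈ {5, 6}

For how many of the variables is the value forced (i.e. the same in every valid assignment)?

2

The 2 variables I and L are confined to {5, 6}, which locks those values in; drop them from E.
E, G, K share exactly the 3 values {1, 7, 8}; by pigeonhole those values go to them, so strike 1, 7, 8 from F, J.
J has just one choice, so J = 9. Eliminate 9 elsewhere: H.
H has just one choice, so H = 2.
Determined: H=2, J=9. The other variables each still have more than one consistent value. That makes 2.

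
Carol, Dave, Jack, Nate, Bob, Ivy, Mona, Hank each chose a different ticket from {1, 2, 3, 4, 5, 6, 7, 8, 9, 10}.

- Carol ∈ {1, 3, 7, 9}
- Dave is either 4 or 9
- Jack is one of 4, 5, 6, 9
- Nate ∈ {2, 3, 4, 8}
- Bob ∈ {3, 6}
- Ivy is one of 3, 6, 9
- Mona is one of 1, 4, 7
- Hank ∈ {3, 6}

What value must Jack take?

5

Bob and Hank share exactly the 2 values {3, 6}; by pigeonhole those values go to them, so strike 3, 6 from Carol, Jack, Nate, Ivy.
Ivy has just one choice, so Ivy = 9. Strike 9 from Carol, Dave, Jack.
Dave must be 4 (only option left). Strike 4 from Jack, Nate, Mona.
So Jack = 5.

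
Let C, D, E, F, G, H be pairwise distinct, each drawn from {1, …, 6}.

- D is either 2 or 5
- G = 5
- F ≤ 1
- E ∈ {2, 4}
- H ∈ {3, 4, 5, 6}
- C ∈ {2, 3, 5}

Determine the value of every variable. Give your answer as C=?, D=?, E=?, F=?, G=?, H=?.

C=3, D=2, E=4, F=1, G=5, H=6

F must be 1 (only option left).
G must be 5 (only option left). Remove 5 from C, D, H.
D must be 2 (only option left). So C, E can't be 2.
E has just one choice, so E = 4. Eliminate 4 elsewhere: H.
C must be 3 (only option left). Eliminate 3 elsewhere: H.
H has just one choice, so H = 6.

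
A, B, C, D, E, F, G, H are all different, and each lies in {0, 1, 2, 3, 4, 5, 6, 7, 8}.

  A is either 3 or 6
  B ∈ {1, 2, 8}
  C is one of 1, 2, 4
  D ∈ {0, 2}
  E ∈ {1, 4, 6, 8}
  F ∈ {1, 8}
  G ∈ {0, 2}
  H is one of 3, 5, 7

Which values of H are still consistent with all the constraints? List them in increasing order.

D and G between them cover only {0, 2} — a naked pair. Remove those values from B, C.
B and F share exactly the 2 values {1, 8}; by pigeonhole those values go to them, so strike 1, 8 from C, E.
C must be 4 (only option left). So E can't be 4.
E must be 6 (only option left). Eliminate 6 elsewhere: A.
A's domain is down to {3}, so A = 3. So H can't be 3.
No further eliminations apply; H can still be any of 5, 7.

5, 7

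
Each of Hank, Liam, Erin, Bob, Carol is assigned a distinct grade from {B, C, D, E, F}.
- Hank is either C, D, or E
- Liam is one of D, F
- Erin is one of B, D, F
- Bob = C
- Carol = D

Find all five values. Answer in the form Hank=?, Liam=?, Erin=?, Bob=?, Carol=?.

Bob's domain is down to {C}, so Bob = C. So Hank can't be C.
Carol has just one choice, so Carol = D. Strike D from Hank, Liam, Erin.
Hank must be E (only option left).
Liam has just one choice, so Liam = F. Eliminate F elsewhere: Erin.
Erin has just one choice, so Erin = B.

Hank=E, Liam=F, Erin=B, Bob=C, Carol=D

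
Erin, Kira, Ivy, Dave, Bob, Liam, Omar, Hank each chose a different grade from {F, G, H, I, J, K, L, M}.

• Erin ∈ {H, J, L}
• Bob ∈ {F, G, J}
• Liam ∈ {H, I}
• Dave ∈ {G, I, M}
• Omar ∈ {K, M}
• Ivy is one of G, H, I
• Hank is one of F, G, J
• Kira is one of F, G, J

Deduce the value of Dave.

M

The 8 variables together cover exactly {F, G, H, I, J, K, L, M} — 8 values for 8 variables — and K appears only in Omar's list, so Omar = K.
Among the 7 still-open variables, L fits only Erin (and all 7 values in {F, G, H, I, J, L, M} must be used), so Erin = L.
The 6 still-open variables draw from only 6 values {F, G, H, I, J, M}, so each is used; only Dave can be M, hence Dave = M.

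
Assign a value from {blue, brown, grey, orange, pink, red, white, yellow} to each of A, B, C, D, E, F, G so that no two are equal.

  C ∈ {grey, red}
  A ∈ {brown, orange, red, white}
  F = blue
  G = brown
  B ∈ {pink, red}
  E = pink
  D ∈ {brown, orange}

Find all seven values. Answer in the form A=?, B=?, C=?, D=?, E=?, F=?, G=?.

A=white, B=red, C=grey, D=orange, E=pink, F=blue, G=brown

E must be pink (only option left). Remove pink from B.
That leaves F = blue.
G must be brown (only option left). Strike brown from A, D.
B's domain is down to {red}, so B = red. So A, C can't be red.
C has just one choice, so C = grey.
That leaves D = orange. Eliminate orange elsewhere: A.
A has just one choice, so A = white.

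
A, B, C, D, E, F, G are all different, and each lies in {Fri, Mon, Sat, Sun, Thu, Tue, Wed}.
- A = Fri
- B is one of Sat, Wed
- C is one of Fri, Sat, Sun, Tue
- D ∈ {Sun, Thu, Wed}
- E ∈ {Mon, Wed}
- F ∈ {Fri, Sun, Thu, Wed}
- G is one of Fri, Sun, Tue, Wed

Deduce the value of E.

Mon

A has just one choice, so A = Fri. Remove Fri from C, F, G.
Among the 6 still-open variables, Mon fits only E (and all 6 values in {Mon, Sat, Sun, Thu, Tue, Wed} must be used), so E = Mon.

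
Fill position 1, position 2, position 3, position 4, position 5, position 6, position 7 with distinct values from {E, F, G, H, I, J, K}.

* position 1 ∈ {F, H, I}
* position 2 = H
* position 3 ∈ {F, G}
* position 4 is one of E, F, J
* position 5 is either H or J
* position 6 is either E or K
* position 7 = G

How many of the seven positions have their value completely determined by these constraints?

7

position 2 must be H (only option left). Remove H from position 1, position 5.
That leaves position 5 = J. So position 4 can't be J.
That leaves position 7 = G. Strike G from position 3.
That leaves position 3 = F. Strike F from position 1, position 4.
position 4's domain is down to {E}, so position 4 = E. So position 6 can't be E.
position 6's domain is down to {K}, so position 6 = K.
position 1's domain is down to {I}, so position 1 = I.
Every position is fixed: position 1=I, position 2=H, position 3=F, position 4=E, position 5=J, position 6=K, position 7=G. That makes 7.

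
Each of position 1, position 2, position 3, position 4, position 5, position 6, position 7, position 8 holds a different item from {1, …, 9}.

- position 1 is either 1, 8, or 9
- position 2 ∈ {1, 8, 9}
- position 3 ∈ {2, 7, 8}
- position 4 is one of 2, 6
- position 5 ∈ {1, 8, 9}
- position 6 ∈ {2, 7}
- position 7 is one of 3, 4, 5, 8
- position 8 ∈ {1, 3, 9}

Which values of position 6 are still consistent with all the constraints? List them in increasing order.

2, 7

position 1, position 2, position 5 share exactly the 3 values {1, 8, 9}; by pigeonhole those values go to them, so strike 1, 8, 9 from position 3, position 7, position 8.
position 8 has just one choice, so position 8 = 3. So position 7 can't be 3.
position 3 and position 6 between them cover only {2, 7} — a naked pair. Remove those values from position 4.
position 4 must be 6 (only option left).
No further eliminations apply; position 6 can still be any of 2, 7.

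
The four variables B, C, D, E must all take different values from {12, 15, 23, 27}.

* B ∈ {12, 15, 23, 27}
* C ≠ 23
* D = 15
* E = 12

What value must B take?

D has just one choice, so D = 15. Strike 15 from B, C.
E must be 12 (only option left). So B, C can't be 12.
That leaves C = 27. Remove 27 from B.
So B = 23.

23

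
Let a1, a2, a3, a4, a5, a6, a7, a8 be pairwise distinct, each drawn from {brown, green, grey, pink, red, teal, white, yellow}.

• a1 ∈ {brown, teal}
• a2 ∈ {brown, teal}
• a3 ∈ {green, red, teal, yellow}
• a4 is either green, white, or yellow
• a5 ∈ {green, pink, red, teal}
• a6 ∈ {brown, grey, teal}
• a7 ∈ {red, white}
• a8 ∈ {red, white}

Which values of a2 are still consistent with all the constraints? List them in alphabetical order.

Among the 8 variables, grey fits only a6 (and all 8 values in {brown, green, grey, pink, red, teal, white, yellow} must be used), so a6 = grey.
Among the 7 still-open variables, pink fits only a5 (and all 7 values in {brown, green, pink, red, teal, white, yellow} must be used), so a5 = pink.
a1 and a2 between them cover only {brown, teal} — a naked pair. Remove those values from a3.
The 2 variables a7 and a8 are confined to {red, white}, which locks those values in; drop them from a3, a4.
No further eliminations apply; a2 can still be any of brown, teal.

brown, teal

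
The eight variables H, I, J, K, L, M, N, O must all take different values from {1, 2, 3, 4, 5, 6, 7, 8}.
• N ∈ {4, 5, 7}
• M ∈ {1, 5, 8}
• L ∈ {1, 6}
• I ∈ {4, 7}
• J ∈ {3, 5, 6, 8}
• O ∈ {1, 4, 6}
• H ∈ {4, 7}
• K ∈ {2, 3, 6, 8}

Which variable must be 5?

The 8 variables draw from only 8 values {1, 2, 3, 4, 5, 6, 7, 8}, so each is used; only K can be 2, hence K = 2.
The 7 still-open variables draw from only 7 values {1, 3, 4, 5, 6, 7, 8}, so each is used; only J can be 3, hence J = 3.
The 6 still-open variables draw from only 6 values {1, 4, 5, 6, 7, 8}, so each is used; only M can be 8, hence M = 8.
The 5 still-open variables together cover exactly {1, 4, 5, 6, 7} — 5 values for 5 variables — and 5 appears only in N's list, so N = 5.

N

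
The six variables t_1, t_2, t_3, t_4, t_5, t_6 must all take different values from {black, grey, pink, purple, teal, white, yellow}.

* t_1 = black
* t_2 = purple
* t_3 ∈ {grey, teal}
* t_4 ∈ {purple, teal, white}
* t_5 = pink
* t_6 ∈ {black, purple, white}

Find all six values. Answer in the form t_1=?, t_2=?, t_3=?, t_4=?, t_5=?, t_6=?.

t_1=black, t_2=purple, t_3=grey, t_4=teal, t_5=pink, t_6=white

t_1 has just one choice, so t_1 = black. Eliminate black elsewhere: t_6.
That leaves t_2 = purple. Strike purple from t_4, t_6.
That leaves t_5 = pink.
t_6 must be white (only option left). Eliminate white elsewhere: t_4.
t_4's domain is down to {teal}, so t_4 = teal. Strike teal from t_3.
t_3 has just one choice, so t_3 = grey.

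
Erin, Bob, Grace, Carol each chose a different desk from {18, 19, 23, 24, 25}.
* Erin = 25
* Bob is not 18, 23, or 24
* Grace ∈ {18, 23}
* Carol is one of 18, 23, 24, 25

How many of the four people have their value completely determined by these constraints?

Erin must be 25 (only option left). Strike 25 from Bob, Carol.
That leaves Bob = 19.
Determined: Erin=25, Bob=19. The other people each still have more than one consistent value. That makes 2.

2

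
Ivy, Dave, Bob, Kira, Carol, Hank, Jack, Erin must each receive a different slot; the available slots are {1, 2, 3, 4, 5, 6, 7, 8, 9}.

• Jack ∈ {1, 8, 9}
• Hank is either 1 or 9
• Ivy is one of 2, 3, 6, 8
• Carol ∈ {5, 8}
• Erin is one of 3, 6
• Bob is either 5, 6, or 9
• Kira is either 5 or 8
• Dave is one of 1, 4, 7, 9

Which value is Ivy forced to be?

Kira and Carol between them cover only {5, 8} — a naked pair. Remove those values from Ivy, Bob, Jack.
The 2 variables Hank and Jack are confined to {1, 9}, which locks those values in; drop them from Dave, Bob.
Bob must be 6 (only option left). Strike 6 from Ivy, Erin.
Erin's domain is down to {3}, so Erin = 3. Remove 3 from Ivy.
So Ivy = 2.

2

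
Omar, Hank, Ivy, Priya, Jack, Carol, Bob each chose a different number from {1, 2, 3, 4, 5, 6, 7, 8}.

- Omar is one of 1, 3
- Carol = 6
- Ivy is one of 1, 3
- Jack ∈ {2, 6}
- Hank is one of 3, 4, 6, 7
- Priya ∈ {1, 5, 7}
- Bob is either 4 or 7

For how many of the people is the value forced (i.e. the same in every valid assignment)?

3

Carol has just one choice, so Carol = 6. Eliminate 6 elsewhere: Hank, Jack.
That leaves Jack = 2.
The 5 still-open variables together cover exactly {1, 3, 4, 5, 7} — 5 values for 5 variables — and 5 appears only in Priya's list, so Priya = 5.
The 2 variables Omar and Ivy are confined to {1, 3}, which locks those values in; drop them from Hank.
Determined: Priya=5, Jack=2, Carol=6. The other people each still have more than one consistent value. That makes 3.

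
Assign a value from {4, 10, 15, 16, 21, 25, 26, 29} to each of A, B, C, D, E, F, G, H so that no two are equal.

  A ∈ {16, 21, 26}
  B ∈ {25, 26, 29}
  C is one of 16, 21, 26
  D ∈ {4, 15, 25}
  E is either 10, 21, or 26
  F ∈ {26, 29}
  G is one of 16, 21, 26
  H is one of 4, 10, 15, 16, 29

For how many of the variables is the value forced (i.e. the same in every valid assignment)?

A, C, G share exactly the 3 values {16, 21, 26}; by pigeonhole those values go to them, so strike 16, 21, 26 from B, E, F, H.
E has just one choice, so E = 10. Eliminate 10 elsewhere: H.
That leaves F = 29. Remove 29 from B, H.
B must be 25 (only option left). Remove 25 from D.
Determined: B=25, E=10, F=29. The other variables each still have more than one consistent value. That makes 3.

3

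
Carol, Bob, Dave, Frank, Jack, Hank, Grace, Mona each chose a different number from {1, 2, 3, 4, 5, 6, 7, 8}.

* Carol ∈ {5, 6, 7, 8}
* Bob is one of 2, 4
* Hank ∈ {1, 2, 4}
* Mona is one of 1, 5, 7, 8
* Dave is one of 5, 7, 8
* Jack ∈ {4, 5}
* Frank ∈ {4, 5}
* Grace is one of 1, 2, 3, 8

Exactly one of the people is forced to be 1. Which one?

The 8 variables draw from only 8 values {1, 2, 3, 4, 5, 6, 7, 8}, so each is used; only Grace can be 3, hence Grace = 3.
The 7 still-open variables draw from only 7 values {1, 2, 4, 5, 6, 7, 8}, so each is used; only Carol can be 6, hence Carol = 6.
The 2 variables Frank and Jack are confined to {4, 5}, which locks those values in; drop them from Bob, Dave, Hank, Mona.
That leaves Bob = 2. Strike 2 from Hank.
So 1 goes to Hank.

Hank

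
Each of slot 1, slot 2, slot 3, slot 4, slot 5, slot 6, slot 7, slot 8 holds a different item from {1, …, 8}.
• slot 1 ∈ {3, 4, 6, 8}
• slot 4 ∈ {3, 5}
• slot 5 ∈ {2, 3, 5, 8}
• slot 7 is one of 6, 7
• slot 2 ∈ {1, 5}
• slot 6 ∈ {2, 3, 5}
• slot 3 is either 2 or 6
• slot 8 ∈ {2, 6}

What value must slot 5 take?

The 8 variables draw from only 8 values {1, 2, 3, 4, 5, 6, 7, 8}, so each is used; only slot 2 can be 1, hence slot 2 = 1.
The 7 still-open variables together cover exactly {2, 3, 4, 5, 6, 7, 8} — 7 values for 7 variables — and 4 appears only in slot 1's list, so slot 1 = 4.
The 6 still-open variables together cover exactly {2, 3, 5, 6, 7, 8} — 6 values for 6 variables — and 7 appears only in slot 7's list, so slot 7 = 7.
Among the 5 still-open variables, 8 fits only slot 5 (and all 5 values in {2, 3, 5, 6, 8} must be used), so slot 5 = 8.

8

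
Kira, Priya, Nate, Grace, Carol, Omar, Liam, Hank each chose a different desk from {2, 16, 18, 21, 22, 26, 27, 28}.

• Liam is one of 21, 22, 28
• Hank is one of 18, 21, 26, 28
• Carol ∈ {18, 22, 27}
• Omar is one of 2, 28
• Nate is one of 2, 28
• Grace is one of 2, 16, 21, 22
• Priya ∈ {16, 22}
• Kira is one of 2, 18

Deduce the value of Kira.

The 8 variables together cover exactly {2, 16, 18, 21, 22, 26, 27, 28} — 8 values for 8 variables — and 26 appears only in Hank's list, so Hank = 26.
The 7 still-open variables draw from only 7 values {2, 16, 18, 21, 22, 27, 28}, so each is used; only Carol can be 27, hence Carol = 27.
The 6 still-open variables draw from only 6 values {2, 16, 18, 21, 22, 28}, so each is used; only Kira can be 18, hence Kira = 18.

18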